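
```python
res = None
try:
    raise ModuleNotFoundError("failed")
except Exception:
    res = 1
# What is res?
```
1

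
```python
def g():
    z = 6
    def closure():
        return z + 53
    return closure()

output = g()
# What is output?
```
59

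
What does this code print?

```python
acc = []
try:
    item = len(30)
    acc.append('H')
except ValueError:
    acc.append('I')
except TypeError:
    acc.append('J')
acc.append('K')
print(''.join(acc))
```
JK

TypeError is caught by its specific handler, not ValueError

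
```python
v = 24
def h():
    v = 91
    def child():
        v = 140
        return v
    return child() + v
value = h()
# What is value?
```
231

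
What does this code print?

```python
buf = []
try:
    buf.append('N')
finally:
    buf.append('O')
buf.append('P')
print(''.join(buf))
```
NOP

try/finally without except, no exception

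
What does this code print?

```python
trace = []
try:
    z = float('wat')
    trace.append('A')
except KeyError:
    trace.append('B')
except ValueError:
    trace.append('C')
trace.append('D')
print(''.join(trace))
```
CD

ValueError is caught by its specific handler, not KeyError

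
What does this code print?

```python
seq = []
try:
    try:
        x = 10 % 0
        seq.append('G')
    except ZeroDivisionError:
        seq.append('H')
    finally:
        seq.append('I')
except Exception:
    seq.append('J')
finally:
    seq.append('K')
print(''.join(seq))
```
HIK

Both finally blocks run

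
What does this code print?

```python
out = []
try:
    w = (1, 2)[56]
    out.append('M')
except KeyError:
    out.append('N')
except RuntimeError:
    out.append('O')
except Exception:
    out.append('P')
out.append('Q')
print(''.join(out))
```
PQ

IndexError not specifically caught, falls to Exception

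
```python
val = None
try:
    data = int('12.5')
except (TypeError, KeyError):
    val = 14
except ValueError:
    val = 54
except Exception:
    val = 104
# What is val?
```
54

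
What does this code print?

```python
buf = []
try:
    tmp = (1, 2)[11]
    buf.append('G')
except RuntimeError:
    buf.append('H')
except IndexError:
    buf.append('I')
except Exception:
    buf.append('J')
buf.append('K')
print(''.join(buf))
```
IK

IndexError matches before generic Exception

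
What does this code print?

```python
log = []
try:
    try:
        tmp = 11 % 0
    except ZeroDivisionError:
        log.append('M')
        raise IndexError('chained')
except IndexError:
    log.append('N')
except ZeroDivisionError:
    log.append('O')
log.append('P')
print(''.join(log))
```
MNP

IndexError raised and caught, original ZeroDivisionError not re-raised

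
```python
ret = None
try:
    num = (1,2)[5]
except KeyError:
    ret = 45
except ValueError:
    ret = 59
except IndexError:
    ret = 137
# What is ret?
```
137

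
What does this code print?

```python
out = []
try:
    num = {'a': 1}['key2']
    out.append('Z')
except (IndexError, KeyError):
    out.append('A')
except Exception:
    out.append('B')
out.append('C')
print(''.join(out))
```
AC

KeyError matches tuple containing it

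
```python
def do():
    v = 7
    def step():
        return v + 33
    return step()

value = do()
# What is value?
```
40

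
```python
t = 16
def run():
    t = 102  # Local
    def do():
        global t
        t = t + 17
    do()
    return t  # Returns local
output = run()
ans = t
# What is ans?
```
33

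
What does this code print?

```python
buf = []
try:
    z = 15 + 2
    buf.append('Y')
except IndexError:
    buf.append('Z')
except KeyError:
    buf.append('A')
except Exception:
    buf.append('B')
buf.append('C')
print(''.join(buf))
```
YC

No exception, try block completes normally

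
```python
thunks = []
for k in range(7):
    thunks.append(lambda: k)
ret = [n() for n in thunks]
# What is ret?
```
[6, 6, 6, 6, 6, 6, 6]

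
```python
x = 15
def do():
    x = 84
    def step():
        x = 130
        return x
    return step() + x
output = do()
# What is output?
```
214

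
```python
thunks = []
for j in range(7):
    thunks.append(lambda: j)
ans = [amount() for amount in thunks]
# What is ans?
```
[6, 6, 6, 6, 6, 6, 6]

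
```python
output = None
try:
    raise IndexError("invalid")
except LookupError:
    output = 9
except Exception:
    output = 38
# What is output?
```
9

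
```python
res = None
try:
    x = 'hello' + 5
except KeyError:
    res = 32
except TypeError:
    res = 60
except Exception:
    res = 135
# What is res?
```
60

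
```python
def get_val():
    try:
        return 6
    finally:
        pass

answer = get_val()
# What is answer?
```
6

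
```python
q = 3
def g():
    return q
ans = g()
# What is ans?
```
3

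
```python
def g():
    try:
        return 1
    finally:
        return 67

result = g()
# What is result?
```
67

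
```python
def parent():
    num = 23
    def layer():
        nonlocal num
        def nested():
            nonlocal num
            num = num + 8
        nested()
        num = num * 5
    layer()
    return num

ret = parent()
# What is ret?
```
155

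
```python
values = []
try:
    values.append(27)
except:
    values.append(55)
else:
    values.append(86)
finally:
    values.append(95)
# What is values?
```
[27, 86, 95]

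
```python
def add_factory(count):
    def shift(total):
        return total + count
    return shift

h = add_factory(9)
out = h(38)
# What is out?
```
47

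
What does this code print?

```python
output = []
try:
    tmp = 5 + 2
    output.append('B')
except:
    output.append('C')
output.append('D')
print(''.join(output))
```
BD

No exception, try block completes normally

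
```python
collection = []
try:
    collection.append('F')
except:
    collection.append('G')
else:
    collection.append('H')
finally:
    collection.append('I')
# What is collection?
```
['F', 'H', 'I']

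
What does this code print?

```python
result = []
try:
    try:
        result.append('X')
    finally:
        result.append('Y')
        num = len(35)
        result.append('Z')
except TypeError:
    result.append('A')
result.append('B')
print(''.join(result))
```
XYAB

Exception in inner finally caught by outer except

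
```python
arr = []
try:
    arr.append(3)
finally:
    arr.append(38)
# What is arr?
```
[3, 38]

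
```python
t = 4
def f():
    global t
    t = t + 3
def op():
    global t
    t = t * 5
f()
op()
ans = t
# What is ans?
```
35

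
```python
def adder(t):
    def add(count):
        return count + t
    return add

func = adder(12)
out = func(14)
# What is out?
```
26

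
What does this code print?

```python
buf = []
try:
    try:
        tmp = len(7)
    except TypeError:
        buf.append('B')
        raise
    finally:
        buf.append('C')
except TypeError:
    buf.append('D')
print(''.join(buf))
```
BCD

finally runs before re-raised exception propagates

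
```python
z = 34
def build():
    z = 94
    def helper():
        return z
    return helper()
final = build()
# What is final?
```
94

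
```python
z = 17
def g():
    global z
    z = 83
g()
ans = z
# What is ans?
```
83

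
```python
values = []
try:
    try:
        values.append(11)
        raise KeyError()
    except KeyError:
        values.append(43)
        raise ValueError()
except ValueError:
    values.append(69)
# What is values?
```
[11, 43, 69]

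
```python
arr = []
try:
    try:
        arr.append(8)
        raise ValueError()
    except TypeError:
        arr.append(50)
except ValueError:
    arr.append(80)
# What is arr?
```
[8, 80]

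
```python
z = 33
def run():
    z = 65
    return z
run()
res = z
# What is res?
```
33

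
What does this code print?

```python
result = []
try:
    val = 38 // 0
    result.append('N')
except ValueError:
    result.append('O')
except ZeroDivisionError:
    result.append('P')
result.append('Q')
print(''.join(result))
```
PQ

ZeroDivisionError is caught by its specific handler, not ValueError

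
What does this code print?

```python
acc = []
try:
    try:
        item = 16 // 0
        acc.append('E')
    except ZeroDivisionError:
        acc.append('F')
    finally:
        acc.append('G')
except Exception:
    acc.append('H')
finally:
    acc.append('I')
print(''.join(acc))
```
FGI

Both finally blocks run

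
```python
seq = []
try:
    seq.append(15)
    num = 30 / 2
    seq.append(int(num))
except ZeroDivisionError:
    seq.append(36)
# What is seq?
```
[15, 15]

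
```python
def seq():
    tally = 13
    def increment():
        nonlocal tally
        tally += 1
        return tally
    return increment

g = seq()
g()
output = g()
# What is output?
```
15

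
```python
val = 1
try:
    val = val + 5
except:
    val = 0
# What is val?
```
6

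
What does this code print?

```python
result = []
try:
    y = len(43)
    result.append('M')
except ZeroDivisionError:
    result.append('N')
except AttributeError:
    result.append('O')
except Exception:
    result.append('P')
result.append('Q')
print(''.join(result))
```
PQ

TypeError not specifically caught, falls to Exception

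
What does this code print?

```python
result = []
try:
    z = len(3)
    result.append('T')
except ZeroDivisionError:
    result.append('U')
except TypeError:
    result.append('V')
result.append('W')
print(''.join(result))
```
VW

TypeError is caught by its specific handler, not ZeroDivisionError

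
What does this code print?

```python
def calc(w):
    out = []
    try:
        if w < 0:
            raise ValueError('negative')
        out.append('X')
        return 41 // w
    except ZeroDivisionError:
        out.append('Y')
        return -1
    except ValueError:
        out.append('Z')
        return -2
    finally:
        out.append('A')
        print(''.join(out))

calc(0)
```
XYA

w=0 causes ZeroDivisionError, caught, finally prints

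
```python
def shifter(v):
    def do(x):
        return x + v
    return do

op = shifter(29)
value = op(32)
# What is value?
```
61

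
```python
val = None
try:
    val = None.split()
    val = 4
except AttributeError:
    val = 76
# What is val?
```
76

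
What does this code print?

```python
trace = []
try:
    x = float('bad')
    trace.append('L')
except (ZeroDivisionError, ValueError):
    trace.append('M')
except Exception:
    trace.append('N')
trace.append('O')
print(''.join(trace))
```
MO

ValueError matches tuple containing it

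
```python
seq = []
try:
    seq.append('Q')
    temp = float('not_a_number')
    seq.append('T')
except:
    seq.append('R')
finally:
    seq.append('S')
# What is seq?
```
['Q', 'R', 'S']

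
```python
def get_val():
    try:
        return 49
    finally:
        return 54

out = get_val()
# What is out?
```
54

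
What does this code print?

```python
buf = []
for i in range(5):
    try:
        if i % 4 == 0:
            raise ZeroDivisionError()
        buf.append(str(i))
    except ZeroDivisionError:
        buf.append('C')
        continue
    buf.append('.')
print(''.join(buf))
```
C1.2.3.C

continue in except skips rest of loop body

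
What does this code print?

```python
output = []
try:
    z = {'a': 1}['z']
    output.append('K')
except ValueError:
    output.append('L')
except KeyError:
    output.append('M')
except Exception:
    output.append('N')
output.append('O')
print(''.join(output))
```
MO

KeyError matches before generic Exception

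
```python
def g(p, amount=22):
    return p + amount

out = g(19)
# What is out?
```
41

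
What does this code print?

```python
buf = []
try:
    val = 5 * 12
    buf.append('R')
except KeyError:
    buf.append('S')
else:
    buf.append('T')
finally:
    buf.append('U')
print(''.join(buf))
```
RTU

else runs before finally when no exception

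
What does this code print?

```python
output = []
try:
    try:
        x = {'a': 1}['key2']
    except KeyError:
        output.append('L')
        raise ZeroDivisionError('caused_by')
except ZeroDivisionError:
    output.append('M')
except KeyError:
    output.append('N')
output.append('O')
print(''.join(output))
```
LMO

ZeroDivisionError raised and caught, original KeyError not re-raised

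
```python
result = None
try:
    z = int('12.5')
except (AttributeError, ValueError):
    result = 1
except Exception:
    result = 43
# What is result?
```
1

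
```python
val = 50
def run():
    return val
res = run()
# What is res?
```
50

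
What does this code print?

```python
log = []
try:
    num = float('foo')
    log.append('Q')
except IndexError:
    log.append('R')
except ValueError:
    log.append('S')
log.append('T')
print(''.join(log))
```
ST

ValueError is caught by its specific handler, not IndexError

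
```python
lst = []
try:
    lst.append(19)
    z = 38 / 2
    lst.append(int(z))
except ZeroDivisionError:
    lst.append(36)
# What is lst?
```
[19, 19]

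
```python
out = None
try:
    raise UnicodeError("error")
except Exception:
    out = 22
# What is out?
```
22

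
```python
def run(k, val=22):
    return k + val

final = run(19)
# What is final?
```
41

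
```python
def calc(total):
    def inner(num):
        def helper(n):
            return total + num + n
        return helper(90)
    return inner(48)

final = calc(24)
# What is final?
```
162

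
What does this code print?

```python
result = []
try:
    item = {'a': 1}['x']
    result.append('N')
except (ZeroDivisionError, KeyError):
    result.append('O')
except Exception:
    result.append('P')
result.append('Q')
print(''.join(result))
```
OQ

KeyError matches tuple containing it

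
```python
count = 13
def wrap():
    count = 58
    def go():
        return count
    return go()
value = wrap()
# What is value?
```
58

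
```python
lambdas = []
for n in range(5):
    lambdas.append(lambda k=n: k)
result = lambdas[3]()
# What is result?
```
3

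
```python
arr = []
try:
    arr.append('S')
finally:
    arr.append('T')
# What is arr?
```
['S', 'T']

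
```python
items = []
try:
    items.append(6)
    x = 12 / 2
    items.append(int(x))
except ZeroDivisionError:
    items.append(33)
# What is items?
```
[6, 6]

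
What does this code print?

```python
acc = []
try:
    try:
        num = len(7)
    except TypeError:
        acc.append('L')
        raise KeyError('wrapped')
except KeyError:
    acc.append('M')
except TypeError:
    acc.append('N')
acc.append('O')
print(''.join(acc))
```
LMO

KeyError raised and caught, original TypeError not re-raised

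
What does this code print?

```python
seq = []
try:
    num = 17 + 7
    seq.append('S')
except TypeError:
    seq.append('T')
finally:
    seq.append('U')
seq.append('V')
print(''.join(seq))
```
SUV

finally runs after normal execution too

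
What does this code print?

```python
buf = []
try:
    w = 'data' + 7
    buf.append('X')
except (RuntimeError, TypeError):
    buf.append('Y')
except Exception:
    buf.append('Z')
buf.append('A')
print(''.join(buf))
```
YA

TypeError matches tuple containing it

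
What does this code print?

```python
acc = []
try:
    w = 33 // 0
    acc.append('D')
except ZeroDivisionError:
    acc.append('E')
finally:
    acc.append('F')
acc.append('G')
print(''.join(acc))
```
EFG

finally always runs, even after exception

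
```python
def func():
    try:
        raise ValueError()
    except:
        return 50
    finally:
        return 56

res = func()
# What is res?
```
56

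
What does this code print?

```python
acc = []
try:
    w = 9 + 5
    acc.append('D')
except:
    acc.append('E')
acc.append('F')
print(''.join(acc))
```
DF

No exception, try block completes normally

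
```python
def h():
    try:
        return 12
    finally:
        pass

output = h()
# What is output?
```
12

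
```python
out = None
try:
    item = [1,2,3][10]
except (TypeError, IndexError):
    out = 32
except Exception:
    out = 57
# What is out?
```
32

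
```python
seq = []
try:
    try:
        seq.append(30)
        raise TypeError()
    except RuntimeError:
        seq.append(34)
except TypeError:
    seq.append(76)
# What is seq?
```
[30, 76]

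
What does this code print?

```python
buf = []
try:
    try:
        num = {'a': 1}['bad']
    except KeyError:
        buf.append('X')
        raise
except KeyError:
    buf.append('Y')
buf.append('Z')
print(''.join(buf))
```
XYZ

raise without argument re-raises current exception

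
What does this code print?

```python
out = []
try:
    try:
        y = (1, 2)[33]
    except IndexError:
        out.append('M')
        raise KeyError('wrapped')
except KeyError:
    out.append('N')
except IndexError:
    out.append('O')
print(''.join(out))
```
MN

New KeyError raised, caught by outer KeyError handler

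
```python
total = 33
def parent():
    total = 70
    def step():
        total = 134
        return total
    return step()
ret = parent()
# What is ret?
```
134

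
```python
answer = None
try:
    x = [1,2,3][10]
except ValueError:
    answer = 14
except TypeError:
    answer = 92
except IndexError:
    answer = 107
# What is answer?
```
107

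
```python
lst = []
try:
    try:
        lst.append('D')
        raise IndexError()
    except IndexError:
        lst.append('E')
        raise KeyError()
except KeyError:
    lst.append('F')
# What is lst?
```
['D', 'E', 'F']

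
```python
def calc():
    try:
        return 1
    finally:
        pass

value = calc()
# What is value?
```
1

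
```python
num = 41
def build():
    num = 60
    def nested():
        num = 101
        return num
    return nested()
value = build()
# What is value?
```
101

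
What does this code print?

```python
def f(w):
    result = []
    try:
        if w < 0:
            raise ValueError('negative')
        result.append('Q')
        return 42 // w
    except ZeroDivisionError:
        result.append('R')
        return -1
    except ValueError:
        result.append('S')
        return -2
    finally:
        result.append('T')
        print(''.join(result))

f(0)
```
QRT

w=0 causes ZeroDivisionError, caught, finally prints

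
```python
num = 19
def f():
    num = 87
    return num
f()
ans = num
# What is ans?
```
19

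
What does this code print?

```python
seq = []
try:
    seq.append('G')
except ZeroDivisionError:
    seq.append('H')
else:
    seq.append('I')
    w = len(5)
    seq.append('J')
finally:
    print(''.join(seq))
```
GI

Try succeeds, else appends 'I', TypeError in else is uncaught, finally prints before exception propagates ('J' never appended)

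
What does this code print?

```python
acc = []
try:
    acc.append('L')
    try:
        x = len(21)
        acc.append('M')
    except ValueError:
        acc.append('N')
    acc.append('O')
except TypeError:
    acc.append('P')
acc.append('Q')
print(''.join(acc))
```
LPQ

Inner handler doesn't match, propagates to outer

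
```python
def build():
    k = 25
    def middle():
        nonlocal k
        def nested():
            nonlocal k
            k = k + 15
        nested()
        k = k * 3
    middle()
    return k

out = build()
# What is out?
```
120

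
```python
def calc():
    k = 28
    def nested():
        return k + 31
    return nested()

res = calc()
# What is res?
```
59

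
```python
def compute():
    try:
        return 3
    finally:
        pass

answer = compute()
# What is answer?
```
3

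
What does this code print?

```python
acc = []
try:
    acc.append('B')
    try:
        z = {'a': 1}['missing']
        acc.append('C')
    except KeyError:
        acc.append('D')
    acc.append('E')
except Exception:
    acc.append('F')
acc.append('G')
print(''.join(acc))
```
BDEG

Inner exception caught by inner handler, outer continues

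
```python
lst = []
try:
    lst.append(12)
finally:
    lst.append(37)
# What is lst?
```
[12, 37]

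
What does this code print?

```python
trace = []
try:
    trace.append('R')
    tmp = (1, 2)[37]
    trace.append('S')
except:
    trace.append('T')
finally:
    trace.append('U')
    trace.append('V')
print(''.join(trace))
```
RTUV

Code before exception runs, then except, then all of finally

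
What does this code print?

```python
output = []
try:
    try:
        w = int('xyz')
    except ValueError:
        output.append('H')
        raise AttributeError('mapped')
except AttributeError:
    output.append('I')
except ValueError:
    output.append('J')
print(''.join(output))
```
HI

New AttributeError raised, caught by outer AttributeError handler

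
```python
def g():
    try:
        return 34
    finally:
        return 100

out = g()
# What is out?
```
100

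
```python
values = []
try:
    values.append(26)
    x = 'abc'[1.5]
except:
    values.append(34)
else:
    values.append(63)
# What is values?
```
[26, 34]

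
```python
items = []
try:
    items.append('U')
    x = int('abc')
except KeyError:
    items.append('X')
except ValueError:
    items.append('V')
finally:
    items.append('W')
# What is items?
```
['U', 'V', 'W']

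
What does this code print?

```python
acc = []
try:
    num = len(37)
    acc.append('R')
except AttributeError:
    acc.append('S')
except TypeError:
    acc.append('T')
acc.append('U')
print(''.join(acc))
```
TU

TypeError is caught by its specific handler, not AttributeError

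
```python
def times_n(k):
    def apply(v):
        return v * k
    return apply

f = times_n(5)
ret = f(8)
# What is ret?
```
40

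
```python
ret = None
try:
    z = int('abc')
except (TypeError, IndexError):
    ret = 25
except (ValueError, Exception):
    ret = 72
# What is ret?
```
72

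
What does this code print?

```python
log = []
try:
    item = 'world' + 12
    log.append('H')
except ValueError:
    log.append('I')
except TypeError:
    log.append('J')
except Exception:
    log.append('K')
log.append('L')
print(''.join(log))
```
JL

TypeError matches before generic Exception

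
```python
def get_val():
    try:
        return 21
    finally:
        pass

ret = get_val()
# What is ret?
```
21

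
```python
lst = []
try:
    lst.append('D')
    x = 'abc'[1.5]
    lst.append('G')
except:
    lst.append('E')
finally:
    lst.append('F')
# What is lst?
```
['D', 'E', 'F']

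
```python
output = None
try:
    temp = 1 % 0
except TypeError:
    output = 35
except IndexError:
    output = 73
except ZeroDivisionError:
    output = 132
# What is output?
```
132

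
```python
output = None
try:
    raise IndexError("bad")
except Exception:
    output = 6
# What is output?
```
6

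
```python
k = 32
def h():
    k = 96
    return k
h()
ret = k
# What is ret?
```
32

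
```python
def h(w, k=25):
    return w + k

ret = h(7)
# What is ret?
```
32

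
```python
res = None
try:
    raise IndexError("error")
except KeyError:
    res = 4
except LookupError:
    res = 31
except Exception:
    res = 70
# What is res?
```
31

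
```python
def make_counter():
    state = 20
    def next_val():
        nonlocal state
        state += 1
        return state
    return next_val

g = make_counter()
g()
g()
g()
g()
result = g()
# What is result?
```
25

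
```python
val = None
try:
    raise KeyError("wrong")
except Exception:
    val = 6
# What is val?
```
6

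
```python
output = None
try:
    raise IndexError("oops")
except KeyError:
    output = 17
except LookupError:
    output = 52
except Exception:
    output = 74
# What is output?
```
52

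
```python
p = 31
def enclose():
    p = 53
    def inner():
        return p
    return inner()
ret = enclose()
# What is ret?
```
53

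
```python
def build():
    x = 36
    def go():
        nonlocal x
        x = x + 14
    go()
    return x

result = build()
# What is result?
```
50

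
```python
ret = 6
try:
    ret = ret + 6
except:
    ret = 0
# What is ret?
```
12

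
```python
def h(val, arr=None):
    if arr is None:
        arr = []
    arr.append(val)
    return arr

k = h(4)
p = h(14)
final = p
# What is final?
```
[14]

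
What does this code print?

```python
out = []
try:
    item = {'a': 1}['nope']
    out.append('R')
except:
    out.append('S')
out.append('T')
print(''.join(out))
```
ST

Exception raised in try, caught by bare except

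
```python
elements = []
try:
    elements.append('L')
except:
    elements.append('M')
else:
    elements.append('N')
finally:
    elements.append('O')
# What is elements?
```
['L', 'N', 'O']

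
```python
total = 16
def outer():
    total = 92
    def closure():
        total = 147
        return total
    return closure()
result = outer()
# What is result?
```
147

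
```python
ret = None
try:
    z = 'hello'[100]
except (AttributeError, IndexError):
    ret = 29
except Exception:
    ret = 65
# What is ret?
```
29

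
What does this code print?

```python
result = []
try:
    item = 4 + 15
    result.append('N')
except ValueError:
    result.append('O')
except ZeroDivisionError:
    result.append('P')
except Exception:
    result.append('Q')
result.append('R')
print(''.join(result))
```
NR

No exception, try block completes normally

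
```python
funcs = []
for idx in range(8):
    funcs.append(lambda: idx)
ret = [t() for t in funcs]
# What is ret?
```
[7, 7, 7, 7, 7, 7, 7, 7]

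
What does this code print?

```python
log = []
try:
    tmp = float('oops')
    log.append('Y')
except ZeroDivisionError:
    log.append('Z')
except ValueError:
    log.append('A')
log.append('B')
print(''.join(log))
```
AB

ValueError is caught by its specific handler, not ZeroDivisionError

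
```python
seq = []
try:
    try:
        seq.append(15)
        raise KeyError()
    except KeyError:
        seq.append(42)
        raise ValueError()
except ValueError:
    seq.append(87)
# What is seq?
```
[15, 42, 87]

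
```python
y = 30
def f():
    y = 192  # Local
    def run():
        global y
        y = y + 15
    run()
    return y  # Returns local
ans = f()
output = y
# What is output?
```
45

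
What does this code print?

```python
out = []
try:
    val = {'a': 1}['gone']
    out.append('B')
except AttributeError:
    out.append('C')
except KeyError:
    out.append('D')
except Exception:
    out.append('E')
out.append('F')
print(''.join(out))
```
DF

KeyError matches before generic Exception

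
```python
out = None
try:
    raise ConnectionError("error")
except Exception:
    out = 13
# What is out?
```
13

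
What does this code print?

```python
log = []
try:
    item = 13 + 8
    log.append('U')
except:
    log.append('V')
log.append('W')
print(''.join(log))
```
UW

No exception, try block completes normally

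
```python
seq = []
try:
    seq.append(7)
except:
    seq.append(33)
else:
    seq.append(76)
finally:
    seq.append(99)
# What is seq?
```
[7, 76, 99]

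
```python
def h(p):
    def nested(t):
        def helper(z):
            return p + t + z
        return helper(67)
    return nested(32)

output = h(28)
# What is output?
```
127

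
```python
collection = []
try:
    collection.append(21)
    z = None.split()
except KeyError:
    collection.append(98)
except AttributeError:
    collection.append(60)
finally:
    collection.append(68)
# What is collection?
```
[21, 60, 68]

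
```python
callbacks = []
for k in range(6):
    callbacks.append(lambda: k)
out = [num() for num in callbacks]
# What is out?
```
[5, 5, 5, 5, 5, 5]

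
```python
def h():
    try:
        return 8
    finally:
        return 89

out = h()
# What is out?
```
89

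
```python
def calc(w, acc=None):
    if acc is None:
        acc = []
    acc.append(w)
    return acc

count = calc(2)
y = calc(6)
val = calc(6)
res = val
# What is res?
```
[6]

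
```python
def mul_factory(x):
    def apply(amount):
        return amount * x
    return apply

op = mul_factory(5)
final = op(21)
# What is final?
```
105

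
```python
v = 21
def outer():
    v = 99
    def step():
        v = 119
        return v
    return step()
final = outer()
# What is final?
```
119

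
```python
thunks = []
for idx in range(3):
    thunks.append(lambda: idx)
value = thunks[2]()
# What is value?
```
2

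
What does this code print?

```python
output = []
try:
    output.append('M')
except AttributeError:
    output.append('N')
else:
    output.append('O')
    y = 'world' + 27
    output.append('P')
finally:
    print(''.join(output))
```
MO

Try succeeds, else appends 'O', TypeError in else is uncaught, finally prints before exception propagates ('P' never appended)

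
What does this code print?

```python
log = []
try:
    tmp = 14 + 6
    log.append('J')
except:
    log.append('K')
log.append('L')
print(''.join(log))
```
JL

No exception, try block completes normally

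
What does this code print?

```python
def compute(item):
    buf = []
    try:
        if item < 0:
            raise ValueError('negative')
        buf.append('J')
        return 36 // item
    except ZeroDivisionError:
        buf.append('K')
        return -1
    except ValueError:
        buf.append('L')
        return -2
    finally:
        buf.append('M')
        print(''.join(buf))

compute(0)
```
JKM

item=0 causes ZeroDivisionError, caught, finally prints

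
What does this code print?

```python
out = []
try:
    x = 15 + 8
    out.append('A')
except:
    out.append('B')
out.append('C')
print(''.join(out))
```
AC

No exception, try block completes normally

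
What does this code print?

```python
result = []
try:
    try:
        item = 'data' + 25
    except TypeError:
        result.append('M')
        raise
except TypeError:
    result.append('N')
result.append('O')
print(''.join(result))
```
MNO

raise without argument re-raises current exception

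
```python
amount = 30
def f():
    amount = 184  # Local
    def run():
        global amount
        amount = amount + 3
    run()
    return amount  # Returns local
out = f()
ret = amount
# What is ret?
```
33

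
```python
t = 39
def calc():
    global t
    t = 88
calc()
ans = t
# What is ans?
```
88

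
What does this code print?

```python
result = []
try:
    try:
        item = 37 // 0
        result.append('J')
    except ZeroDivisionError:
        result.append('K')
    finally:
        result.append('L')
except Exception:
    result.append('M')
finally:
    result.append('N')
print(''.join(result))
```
KLN

Both finally blocks run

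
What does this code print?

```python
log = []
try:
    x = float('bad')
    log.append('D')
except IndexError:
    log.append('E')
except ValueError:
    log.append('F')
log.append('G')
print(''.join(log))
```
FG

ValueError is caught by its specific handler, not IndexError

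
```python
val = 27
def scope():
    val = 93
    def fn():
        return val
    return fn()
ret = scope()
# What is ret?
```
93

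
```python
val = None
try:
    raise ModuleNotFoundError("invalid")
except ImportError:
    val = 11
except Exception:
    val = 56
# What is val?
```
11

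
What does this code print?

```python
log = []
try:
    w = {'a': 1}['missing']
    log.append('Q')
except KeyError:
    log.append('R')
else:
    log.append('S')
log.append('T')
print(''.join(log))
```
RT

else block skipped when exception is caught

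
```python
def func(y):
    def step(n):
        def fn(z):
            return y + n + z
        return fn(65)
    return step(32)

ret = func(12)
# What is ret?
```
109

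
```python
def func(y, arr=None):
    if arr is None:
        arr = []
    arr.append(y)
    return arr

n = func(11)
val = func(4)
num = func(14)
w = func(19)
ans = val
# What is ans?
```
[4]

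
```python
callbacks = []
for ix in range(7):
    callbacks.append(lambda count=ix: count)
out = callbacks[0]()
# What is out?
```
0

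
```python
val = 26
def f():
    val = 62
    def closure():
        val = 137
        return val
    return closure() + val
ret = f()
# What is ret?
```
199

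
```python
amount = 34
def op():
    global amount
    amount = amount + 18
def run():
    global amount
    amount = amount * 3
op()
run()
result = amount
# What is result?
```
156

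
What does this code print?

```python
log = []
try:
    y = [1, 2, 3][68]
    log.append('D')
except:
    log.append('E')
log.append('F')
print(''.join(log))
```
EF

Exception raised in try, caught by bare except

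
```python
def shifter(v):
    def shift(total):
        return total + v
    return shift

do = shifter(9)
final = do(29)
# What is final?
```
38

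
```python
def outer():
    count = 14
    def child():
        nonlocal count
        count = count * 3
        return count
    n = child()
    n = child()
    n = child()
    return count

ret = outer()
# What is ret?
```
378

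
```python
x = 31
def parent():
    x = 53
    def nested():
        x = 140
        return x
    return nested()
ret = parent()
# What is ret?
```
140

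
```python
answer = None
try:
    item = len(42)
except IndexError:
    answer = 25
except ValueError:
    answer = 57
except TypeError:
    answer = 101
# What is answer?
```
101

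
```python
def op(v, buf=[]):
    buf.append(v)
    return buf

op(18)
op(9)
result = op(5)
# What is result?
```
[18, 9, 5]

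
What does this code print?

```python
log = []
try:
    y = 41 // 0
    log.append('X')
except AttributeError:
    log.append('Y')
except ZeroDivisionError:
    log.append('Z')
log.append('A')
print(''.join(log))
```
ZA

ZeroDivisionError is caught by its specific handler, not AttributeError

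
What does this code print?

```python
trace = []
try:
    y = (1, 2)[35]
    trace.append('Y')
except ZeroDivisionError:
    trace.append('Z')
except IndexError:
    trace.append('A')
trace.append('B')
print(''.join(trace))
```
AB

IndexError is caught by its specific handler, not ZeroDivisionError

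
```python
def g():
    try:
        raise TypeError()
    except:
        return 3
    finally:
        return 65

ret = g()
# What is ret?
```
65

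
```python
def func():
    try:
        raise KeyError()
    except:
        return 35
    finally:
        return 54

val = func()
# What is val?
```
54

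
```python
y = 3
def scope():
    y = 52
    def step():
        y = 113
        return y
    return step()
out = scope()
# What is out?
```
113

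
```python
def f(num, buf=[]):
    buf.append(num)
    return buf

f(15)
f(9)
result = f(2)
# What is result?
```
[15, 9, 2]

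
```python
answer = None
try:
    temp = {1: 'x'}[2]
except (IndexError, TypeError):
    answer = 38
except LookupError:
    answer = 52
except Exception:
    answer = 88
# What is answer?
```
52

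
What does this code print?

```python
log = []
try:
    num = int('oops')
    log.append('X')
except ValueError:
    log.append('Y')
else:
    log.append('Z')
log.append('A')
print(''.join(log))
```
YA

else block skipped when exception is caught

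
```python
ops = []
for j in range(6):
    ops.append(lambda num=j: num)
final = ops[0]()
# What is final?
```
0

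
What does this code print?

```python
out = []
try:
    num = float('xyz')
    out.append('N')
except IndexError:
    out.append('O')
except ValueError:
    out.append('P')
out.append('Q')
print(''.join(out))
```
PQ

ValueError is caught by its specific handler, not IndexError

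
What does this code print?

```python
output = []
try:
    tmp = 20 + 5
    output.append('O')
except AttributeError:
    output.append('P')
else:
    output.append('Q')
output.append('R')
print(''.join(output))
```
OQR

else block runs when no exception occurs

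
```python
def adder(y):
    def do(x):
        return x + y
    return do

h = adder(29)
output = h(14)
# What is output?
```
43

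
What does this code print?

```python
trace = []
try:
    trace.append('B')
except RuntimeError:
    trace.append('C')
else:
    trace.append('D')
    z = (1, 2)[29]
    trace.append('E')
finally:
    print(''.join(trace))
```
BD

Try succeeds, else appends 'D', IndexError in else is uncaught, finally prints before exception propagates ('E' never appended)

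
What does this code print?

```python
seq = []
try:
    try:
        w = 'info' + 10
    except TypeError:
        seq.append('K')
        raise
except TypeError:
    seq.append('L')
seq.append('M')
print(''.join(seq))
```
KLM

raise without argument re-raises current exception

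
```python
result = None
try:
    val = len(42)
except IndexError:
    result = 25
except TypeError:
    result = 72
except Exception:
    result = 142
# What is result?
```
72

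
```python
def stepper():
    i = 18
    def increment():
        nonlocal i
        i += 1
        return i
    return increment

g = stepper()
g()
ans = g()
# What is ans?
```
20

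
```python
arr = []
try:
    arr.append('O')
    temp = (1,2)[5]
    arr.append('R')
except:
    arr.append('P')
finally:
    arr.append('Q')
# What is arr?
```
['O', 'P', 'Q']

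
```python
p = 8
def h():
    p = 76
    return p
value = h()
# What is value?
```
76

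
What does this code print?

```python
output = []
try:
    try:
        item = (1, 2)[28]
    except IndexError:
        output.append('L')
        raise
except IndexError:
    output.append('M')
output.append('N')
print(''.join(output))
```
LMN

raise without argument re-raises current exception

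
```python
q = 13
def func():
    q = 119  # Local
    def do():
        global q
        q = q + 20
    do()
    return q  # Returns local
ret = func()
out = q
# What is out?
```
33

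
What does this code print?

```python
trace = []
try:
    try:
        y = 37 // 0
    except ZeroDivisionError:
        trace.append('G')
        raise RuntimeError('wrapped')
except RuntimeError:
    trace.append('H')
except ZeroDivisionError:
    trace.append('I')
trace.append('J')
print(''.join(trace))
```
GHJ

RuntimeError raised and caught, original ZeroDivisionError not re-raised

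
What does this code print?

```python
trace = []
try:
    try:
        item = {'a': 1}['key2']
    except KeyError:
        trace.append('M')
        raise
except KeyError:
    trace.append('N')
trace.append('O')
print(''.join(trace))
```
MNO

raise without argument re-raises current exception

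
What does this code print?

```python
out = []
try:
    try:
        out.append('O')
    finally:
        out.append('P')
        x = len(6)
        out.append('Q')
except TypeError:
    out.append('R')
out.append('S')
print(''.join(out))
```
OPRS

Exception in inner finally caught by outer except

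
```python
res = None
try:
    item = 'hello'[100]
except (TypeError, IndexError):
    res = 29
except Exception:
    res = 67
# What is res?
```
29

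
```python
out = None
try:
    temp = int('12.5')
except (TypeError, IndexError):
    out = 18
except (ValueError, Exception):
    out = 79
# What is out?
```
79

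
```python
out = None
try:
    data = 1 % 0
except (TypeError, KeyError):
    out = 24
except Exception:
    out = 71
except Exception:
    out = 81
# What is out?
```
71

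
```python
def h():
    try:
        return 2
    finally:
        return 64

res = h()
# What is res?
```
64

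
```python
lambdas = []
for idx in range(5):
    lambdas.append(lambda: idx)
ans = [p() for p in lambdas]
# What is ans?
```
[4, 4, 4, 4, 4]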